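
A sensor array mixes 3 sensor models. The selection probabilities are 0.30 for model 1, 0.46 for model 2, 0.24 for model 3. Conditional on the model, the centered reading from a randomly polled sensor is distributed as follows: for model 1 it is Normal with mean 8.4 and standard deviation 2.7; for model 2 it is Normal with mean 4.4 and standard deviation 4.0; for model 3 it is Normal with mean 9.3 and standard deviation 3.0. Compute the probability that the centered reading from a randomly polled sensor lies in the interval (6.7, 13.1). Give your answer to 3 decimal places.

0.501

Conditional on each model, P(6.7 < X < 13.1): 1: 0.694667; 2: 0.267831; 3: 0.7043.
By total probability, P(6.7 < X < 13.1) = 0.3·0.694667 + 0.46·0.267831 + 0.24·0.7043 = 0.500634.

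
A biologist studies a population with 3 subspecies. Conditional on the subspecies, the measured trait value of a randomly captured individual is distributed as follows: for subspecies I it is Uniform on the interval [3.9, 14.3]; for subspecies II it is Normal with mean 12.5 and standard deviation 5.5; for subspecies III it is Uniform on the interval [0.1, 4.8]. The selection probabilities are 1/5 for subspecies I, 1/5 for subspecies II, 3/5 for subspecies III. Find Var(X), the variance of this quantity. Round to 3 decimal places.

26.847

Per component, I: μ=9.1, E[X²]=91.8233; II: μ=12.5, E[X²]=186.5; III: μ=2.45, E[X²]=7.84333.
E[X] = 0.2·9.1 + 0.2·12.5 + 0.6·2.45 = 5.79.
E[X²] = 0.2·91.8233 + 0.2·186.5 + 0.6·7.84333 = 60.3707.
Var(X) = E[X²] − (E[X])² = 60.3707 − 33.5241 = 26.8466.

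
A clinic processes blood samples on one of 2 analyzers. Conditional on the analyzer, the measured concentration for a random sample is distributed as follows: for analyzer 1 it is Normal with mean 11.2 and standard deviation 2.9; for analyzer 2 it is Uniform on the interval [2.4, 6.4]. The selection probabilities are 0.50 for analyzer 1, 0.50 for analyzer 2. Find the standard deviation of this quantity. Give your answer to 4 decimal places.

4.0536

Per component, 1: μ=11.2, E[X²]=133.85; 2: μ=4.4, E[X²]=20.6933.
E[X] = 0.5·11.2 + 0.5·4.4 = 7.8.
E[X²] = 0.5·133.85 + 0.5·20.6933 = 77.2717.
Var(X) = E[X²] − (E[X])² = 77.2717 − 60.84 = 16.4317.
SD(X) = √16.4317 = 4.0536.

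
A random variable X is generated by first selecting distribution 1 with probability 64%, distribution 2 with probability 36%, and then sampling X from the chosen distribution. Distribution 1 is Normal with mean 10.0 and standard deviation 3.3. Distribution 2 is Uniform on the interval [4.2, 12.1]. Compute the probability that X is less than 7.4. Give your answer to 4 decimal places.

Conditional on each component, P(X < 7.4): 1: 0.215384; 2: 0.405063.
By total probability, P(X < 7.4) = 0.64·0.215384 + 0.36·0.405063 = 0.283668.

0.2837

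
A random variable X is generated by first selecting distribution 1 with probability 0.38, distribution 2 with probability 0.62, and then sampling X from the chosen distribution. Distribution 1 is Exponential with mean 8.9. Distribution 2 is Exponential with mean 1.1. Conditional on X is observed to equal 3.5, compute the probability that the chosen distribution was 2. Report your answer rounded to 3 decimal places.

Likelihoods f(3.5 | ·): 1: 0.0758263; 2: 0.0377365.
Posterior ∝ prior × likelihood. Numerator for 2: 0.62·0.0377365 = 0.0233966.
Normalizing constant: 0.38·0.0758263 + 0.62·0.0377365 = 0.0522106.
P(2 | observation) = 0.0233966 / 0.0522106 = 0.44812.

0.448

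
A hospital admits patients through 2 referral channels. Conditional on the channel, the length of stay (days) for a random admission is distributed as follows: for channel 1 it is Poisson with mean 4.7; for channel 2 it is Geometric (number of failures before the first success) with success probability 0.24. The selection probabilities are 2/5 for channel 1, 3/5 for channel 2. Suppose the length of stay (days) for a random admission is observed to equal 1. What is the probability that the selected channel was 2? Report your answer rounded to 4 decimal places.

Likelihoods P(X=1 | ·): 1: 0.0427478; 2: 0.1824.
Posterior ∝ prior × likelihood. Numerator for 2: 0.6·0.1824 = 0.10944.
Normalizing constant: 0.4·0.0427478 + 0.6·0.1824 = 0.126539.
P(2 | observation) = 0.10944 / 0.126539 = 0.864871.

0.8649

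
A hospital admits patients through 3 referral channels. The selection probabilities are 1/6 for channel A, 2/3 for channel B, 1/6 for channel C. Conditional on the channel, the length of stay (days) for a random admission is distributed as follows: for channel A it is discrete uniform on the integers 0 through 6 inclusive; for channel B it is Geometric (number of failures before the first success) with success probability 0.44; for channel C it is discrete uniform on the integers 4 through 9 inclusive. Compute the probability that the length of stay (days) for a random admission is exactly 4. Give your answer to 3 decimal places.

0.080

Conditional on each channel, P(X = 4): A: 0.142857; B: 0.0432718; C: 0.166667.
By total probability, P(X = 4) = 0.166667·0.142857 + 0.666667·0.0432718 + 0.166667·0.166667 = 0.0804352.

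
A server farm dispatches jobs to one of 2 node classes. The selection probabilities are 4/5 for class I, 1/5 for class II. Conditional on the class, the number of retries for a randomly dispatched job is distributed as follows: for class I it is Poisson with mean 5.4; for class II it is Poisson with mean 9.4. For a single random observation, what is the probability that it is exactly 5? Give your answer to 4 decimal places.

Conditional on each class, P(X = 5): I: 0.172821; II: 0.0505929.
By total probability, P(X = 5) = 0.8·0.172821 + 0.2·0.0505929 = 0.148376.

0.1484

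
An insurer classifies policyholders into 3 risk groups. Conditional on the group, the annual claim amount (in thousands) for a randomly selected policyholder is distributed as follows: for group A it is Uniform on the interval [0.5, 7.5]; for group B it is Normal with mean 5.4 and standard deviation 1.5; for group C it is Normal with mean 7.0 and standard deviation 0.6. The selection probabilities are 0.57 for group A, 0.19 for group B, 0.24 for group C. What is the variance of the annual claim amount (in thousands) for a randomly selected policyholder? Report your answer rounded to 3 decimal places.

Per component, A: μ=4, E[X²]=20.0833; B: μ=5.4, E[X²]=31.41; C: μ=7, E[X²]=49.36.
E[X] = 0.57·4 + 0.19·5.4 + 0.24·7 = 4.986.
E[X²] = 0.57·20.0833 + 0.19·31.41 + 0.24·49.36 = 29.2618.
Var(X) = E[X²] − (E[X])² = 29.2618 − 24.8602 = 4.4016.

4.402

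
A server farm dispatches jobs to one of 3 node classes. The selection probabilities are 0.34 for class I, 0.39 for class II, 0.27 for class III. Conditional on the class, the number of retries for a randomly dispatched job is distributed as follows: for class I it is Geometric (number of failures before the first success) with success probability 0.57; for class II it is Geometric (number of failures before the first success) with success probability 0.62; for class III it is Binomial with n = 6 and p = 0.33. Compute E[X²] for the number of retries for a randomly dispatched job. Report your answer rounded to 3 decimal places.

2.592

For each component E[X²] = Var + (mean)², giving I: 1.89258; II: 1.3642; III: 5.247.
Overall E[X²] = 0.34·1.89258 + 0.39·1.3642 + 0.27·5.247 = 2.59221.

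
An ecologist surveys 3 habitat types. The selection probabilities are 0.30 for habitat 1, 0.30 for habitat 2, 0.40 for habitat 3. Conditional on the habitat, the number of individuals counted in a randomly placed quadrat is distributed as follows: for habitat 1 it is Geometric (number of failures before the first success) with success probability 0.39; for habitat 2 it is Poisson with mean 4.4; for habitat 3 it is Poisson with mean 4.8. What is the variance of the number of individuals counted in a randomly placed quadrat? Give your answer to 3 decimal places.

6.443

Per component, 1: μ=1.5641, E[X²]=6.45694; 2: μ=4.4, E[X²]=23.76; 3: μ=4.8, E[X²]=27.84.
E[X] = 0.3·1.5641 + 0.3·4.4 + 0.4·4.8 = 3.70923.
E[X²] = 0.3·6.45694 + 0.3·23.76 + 0.4·27.84 = 20.2011.
Var(X) = E[X²] − (E[X])² = 20.2011 − 13.7584 = 6.44269.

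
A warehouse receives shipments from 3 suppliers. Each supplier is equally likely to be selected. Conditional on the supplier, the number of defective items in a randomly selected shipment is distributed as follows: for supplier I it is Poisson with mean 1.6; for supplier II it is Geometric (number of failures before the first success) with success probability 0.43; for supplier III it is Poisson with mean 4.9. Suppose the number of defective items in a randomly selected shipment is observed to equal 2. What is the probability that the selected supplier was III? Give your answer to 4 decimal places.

0.1834

Likelihoods P(X=2 | ·): I: 0.258428; II: 0.139707; III: 0.0893962.
Posterior ∝ prior × likelihood. Numerator for III: 0.333333·0.0893962 = 0.0297987.
Normalizing constant: 0.333333·0.258428 + 0.333333·0.139707 + 0.333333·0.0893962 = 0.16251.
P(III | observation) = 0.0297987 / 0.16251 = 0.183365.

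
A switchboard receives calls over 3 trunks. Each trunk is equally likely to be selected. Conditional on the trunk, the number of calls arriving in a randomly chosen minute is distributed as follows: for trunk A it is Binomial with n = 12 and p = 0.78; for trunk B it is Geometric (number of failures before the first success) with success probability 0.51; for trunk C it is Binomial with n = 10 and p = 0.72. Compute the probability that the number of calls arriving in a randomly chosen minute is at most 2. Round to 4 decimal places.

0.2944

Conditional on each trunk, P(X ≤ 2): A: 1.12248e-05; B: 0.882351; C: 0.000960463.
By total probability, P(X ≤ 2) = 0.333333·1.12248e-05 + 0.333333·0.882351 + 0.333333·0.000960463 = 0.294441.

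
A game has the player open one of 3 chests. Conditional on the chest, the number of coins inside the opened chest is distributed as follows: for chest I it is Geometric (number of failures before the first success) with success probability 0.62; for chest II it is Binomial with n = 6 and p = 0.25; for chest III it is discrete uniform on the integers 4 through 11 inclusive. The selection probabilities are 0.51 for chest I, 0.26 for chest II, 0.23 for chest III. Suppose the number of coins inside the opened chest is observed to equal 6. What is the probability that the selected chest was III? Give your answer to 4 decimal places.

0.9659

Likelihoods P(X=6 | ·): I: 0.00186678; II: 0.000244141; III: 0.125.
Posterior ∝ prior × likelihood. Numerator for III: 0.23·0.125 = 0.02875.
Normalizing constant: 0.51·0.00186678 + 0.26·0.000244141 + 0.23·0.125 = 0.0297655.
P(III | observation) = 0.02875 / 0.0297655 = 0.965882.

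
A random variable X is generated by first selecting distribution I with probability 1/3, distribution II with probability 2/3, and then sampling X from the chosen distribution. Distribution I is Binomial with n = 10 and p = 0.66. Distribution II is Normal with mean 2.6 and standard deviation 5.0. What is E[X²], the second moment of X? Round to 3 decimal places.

36.441

For each component E[X²] = Var + (mean)², giving I: 45.804; II: 31.76.
Overall E[X²] = 0.333333·45.804 + 0.666667·31.76 = 36.4413.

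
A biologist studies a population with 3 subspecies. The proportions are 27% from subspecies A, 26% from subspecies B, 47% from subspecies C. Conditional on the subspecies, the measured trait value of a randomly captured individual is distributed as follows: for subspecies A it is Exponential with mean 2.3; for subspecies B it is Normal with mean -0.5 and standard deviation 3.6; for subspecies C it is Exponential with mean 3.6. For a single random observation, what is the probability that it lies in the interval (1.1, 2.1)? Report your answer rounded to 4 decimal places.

Conditional on each subspecies, P(1.1 < X < 2.1): A: 0.218559; B: 0.0932817; C: 0.178679.
By total probability, P(1.1 < X < 2.1) = 0.27·0.218559 + 0.26·0.0932817 + 0.47·0.178679 = 0.167243.

0.1672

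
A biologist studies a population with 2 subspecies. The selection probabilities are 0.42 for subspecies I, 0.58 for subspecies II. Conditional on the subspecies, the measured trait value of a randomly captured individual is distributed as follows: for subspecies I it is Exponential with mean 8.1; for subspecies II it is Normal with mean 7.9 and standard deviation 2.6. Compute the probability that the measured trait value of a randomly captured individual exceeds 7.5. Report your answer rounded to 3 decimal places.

0.492

Conditional on each subspecies, P(X > 7.5): I: 0.396164; II: 0.561134.
By total probability, P(X > 7.5) = 0.42·0.396164 + 0.58·0.561134 = 0.491847.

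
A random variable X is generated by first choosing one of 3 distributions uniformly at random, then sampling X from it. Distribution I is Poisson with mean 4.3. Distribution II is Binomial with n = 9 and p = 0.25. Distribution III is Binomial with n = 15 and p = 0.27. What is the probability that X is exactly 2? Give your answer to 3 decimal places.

0.185

Conditional on each component, P(X = 2): I: 0.125441; II: 0.300339; III: 0.127972.
By total probability, P(X = 2) = 0.333333·0.125441 + 0.333333·0.300339 + 0.333333·0.127972 = 0.184584.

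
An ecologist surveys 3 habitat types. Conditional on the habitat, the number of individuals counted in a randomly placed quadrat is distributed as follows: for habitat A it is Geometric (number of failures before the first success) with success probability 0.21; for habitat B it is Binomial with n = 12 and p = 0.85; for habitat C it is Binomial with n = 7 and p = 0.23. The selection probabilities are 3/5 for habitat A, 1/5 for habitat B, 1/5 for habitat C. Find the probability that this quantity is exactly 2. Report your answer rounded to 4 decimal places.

Conditional on each habitat, P(X = 2): A: 0.131061; B: 2.74976e-07; C: 0.300697.
By total probability, P(X = 2) = 0.6·0.131061 + 0.2·2.74976e-07 + 0.2·0.300697 = 0.138776.

0.1388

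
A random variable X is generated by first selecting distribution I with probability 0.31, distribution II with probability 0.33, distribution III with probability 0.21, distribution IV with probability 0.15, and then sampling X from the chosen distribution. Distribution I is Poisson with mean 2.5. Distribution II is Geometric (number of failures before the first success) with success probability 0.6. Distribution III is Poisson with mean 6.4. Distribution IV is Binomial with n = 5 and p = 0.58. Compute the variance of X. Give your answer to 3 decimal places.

6.921

Per component, I: μ=2.5, E[X²]=8.75; II: μ=0.666667, E[X²]=1.55556; III: μ=6.4, E[X²]=47.36; IV: μ=2.9, E[X²]=9.628.
E[X] = 0.31·2.5 + 0.33·0.666667 + 0.21·6.4 + 0.15·2.9 = 2.774.
E[X²] = 0.31·8.75 + 0.33·1.55556 + 0.21·47.36 + 0.15·9.628 = 14.6156.
Var(X) = E[X²] − (E[X])² = 14.6156 − 7.69508 = 6.92056.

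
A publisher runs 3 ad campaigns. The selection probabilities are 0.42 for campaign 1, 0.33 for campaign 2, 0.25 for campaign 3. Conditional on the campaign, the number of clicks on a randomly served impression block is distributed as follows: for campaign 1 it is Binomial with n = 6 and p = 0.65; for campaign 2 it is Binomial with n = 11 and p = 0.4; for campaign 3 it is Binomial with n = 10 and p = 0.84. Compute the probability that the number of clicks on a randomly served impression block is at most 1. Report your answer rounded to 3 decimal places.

0.019

Conditional on each campaign, P(X ≤ 1): 1: 0.0223218; 2: 0.0302331; 3: 5.88239e-07.
By total probability, P(X ≤ 1) = 0.42·0.0223218 + 0.33·0.0302331 + 0.25·5.88239e-07 = 0.0193522.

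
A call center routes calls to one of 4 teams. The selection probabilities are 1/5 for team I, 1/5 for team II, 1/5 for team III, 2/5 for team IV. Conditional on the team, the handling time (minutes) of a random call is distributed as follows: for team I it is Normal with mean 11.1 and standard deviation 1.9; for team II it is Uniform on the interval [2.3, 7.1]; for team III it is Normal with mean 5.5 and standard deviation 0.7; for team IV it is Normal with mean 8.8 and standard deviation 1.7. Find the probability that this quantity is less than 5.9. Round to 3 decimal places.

Conditional on each team, P(X < 5.9): I: 0.0031016; II: 0.75; III: 0.716145; IV: 0.044015.
By total probability, P(X < 5.9) = 0.2·0.0031016 + 0.2·0.75 + 0.2·0.716145 + 0.4·0.044015 = 0.311455.

0.311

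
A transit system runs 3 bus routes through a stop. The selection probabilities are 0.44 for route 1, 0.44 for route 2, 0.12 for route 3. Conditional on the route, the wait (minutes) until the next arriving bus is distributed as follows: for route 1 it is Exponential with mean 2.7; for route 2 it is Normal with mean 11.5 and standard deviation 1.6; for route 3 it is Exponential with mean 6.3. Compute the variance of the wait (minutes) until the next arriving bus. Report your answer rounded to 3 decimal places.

Per component, 1: μ=2.7, E[X²]=14.58; 2: μ=11.5, E[X²]=134.81; 3: μ=6.3, E[X²]=79.38.
E[X] = 0.44·2.7 + 0.44·11.5 + 0.12·6.3 = 7.004.
E[X²] = 0.44·14.58 + 0.44·134.81 + 0.12·79.38 = 75.2572.
Var(X) = E[X²] − (E[X])² = 75.2572 − 49.056 = 26.2012.

26.201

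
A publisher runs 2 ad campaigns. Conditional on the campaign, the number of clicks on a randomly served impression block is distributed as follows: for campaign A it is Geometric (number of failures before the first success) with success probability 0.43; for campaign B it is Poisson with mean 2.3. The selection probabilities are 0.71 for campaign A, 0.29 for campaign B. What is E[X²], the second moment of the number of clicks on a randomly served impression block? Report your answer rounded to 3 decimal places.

For each component E[X²] = Var + (mean)², giving A: 4.83991; B: 7.59.
Overall E[X²] = 0.71·4.83991 + 0.29·7.59 = 5.63744.

5.637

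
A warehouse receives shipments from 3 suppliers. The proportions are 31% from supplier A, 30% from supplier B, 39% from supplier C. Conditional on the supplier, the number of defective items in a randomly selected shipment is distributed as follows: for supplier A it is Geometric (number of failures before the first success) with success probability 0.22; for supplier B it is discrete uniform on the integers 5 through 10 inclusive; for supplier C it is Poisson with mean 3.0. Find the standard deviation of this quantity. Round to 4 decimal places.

Per component, A: μ=3.54545, E[X²]=28.686; B: μ=7.5, E[X²]=59.1667; C: μ=3, E[X²]=12.
E[X] = 0.31·3.54545 + 0.3·7.5 + 0.39·3 = 4.51909.
E[X²] = 0.31·28.686 + 0.3·59.1667 + 0.39·12 = 31.3226.
Var(X) = E[X²] − (E[X])² = 31.3226 − 20.4222 = 10.9005.
SD(X) = √10.9005 = 3.30158.

3.3016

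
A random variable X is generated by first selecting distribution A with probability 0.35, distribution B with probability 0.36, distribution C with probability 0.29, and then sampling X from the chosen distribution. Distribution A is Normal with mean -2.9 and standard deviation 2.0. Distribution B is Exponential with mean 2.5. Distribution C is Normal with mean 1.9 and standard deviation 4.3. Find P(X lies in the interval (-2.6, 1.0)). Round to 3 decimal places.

0.342

Conditional on each component, P(-2.6 < X < 1.0): A: 0.414794; B: 0.32968; C: 0.269444.
By total probability, P(-2.6 < X < 1.0) = 0.35·0.414794 + 0.36·0.32968 + 0.29·0.269444 = 0.342001.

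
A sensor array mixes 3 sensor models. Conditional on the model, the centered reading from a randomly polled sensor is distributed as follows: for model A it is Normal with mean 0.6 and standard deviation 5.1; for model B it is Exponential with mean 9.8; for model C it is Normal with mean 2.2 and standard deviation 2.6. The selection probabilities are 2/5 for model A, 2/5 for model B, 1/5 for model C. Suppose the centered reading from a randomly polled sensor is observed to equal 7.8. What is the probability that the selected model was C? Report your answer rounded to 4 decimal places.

0.0915

Likelihoods f(7.8 | ·): A: 0.0288767; B: 0.0460374; C: 0.0150862.
Posterior ∝ prior × likelihood. Numerator for C: 0.2·0.0150862 = 0.00301723.
Normalizing constant: 0.4·0.0288767 + 0.4·0.0460374 + 0.2·0.0150862 = 0.0329829.
P(C | observation) = 0.00301723 / 0.0329829 = 0.0914788.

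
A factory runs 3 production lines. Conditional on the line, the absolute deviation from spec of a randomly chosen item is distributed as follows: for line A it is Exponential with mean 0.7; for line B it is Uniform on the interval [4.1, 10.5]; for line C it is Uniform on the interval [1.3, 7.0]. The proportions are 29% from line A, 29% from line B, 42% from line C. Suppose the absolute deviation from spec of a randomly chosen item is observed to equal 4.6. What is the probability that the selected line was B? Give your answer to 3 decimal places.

Likelihoods f(4.6 | ·): A: 0.00199971; B: 0.15625; C: 0.175439.
Posterior ∝ prior × likelihood. Numerator for B: 0.29·0.15625 = 0.0453125.
Normalizing constant: 0.29·0.00199971 + 0.29·0.15625 + 0.42·0.175439 = 0.119577.
P(B | observation) = 0.0453125 / 0.119577 = 0.378941.

0.379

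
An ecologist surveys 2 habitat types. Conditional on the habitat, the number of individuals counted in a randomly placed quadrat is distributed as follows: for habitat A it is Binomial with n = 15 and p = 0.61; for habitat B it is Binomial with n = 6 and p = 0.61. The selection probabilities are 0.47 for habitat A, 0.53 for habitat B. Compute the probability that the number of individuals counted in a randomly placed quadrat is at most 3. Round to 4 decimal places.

Conditional on each habitat, P(X ≤ 3): A: 0.00148535; B: 0.434951.
By total probability, P(X ≤ 3) = 0.47·0.00148535 + 0.53·0.434951 = 0.231222.

0.2312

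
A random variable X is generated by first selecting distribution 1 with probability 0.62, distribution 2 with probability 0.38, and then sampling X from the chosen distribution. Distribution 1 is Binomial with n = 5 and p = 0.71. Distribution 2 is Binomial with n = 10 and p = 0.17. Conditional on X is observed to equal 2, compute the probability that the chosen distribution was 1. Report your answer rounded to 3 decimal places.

0.406

Likelihoods P(X=2 | ·): 1: 0.122945; 2: 0.292911.
Posterior ∝ prior × likelihood. Numerator for 1: 0.62·0.122945 = 0.0762259.
Normalizing constant: 0.62·0.122945 + 0.38·0.292911 = 0.187532.
P(1 | observation) = 0.0762259 / 0.187532 = 0.406469.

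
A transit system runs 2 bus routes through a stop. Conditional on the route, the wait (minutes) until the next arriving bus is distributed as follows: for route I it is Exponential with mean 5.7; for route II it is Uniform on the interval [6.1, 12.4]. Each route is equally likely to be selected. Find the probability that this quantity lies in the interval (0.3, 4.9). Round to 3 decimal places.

Conditional on each route, P(0.3 < X < 4.9): I: 0.525419; II: 0.
By total probability, P(0.3 < X < 4.9) = 0.5·0.525419 + 0.5·0 = 0.262709.

0.263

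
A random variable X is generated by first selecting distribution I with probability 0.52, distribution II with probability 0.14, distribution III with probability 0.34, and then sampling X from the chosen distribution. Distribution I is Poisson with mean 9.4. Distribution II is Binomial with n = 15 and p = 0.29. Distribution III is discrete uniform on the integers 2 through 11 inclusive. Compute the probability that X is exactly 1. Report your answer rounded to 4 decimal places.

0.0054

Conditional on each component, P(X = 1): I: 0.000777606; II: 0.0359837; III: 0.
By total probability, P(X = 1) = 0.52·0.000777606 + 0.14·0.0359837 + 0.34·0 = 0.00544208.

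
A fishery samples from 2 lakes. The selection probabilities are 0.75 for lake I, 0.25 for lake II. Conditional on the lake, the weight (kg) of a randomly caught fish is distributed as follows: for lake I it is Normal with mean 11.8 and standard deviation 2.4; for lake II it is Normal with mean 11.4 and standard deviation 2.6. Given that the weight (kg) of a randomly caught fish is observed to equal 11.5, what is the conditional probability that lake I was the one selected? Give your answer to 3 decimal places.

0.763

Likelihoods f(11.5 | ·): I: 0.164932; II: 0.153326.
Posterior ∝ prior × likelihood. Numerator for I: 0.75·0.164932 = 0.123699.
Normalizing constant: 0.75·0.164932 + 0.25·0.153326 = 0.162031.
P(I | observation) = 0.123699 / 0.162031 = 0.763431.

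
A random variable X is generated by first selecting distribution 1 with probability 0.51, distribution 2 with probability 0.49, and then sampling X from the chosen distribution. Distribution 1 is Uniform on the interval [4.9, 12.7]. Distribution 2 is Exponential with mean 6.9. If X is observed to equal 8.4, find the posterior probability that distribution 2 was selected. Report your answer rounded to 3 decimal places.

Likelihoods f(8.4 | ·): 1: 0.128205; 2: 0.0428987.
Posterior ∝ prior × likelihood. Numerator for 2: 0.49·0.0428987 = 0.0210204.
Normalizing constant: 0.51·0.128205 + 0.49·0.0428987 = 0.086405.
P(2 | observation) = 0.0210204 / 0.086405 = 0.243277.

0.243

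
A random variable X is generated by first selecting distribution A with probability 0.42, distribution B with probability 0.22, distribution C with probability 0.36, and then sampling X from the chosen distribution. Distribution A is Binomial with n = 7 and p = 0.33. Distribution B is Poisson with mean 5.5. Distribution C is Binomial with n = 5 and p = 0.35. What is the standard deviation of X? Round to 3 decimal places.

Per component, A: μ=2.31, E[X²]=6.8838; B: μ=5.5, E[X²]=35.75; C: μ=1.75, E[X²]=4.2.
E[X] = 0.42·2.31 + 0.22·5.5 + 0.36·1.75 = 2.8102.
E[X²] = 0.42·6.8838 + 0.22·35.75 + 0.36·4.2 = 12.2682.
Var(X) = E[X²] − (E[X])² = 12.2682 − 7.89722 = 4.37097.
SD(X) = √4.37097 = 2.09069.

2.091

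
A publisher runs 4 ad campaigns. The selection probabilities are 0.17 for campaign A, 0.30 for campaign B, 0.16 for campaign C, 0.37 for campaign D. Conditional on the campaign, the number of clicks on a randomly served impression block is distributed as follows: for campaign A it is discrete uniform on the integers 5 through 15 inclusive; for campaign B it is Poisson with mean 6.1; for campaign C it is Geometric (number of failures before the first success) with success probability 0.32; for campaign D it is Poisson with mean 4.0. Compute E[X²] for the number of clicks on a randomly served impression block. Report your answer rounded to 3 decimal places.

For each component E[X²] = Var + (mean)², giving A: 110; B: 43.31; C: 11.1562; D: 20.
Overall E[X²] = 0.17·110 + 0.3·43.31 + 0.16·11.1562 + 0.37·20 = 40.878.

40.878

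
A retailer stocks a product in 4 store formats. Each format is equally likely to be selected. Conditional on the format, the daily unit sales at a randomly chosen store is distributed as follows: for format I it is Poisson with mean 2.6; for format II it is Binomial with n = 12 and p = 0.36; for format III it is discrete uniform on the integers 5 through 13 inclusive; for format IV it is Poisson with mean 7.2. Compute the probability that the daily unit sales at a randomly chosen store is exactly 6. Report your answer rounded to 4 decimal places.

Conditional on each format, P(X = 6): I: 0.0318671; II: 0.138219; III: 0.111111; IV: 0.144458.
By total probability, P(X = 6) = 0.25·0.0318671 + 0.25·0.138219 + 0.25·0.111111 + 0.25·0.144458 = 0.106414.

0.1064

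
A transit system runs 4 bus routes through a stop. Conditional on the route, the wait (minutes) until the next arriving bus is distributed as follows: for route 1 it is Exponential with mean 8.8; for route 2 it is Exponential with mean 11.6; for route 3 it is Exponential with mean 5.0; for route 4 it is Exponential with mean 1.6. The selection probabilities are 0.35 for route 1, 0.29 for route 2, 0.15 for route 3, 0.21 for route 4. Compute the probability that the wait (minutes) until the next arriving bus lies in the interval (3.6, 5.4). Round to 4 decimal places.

0.1106

Conditional on each route, P(3.6 < X < 5.4): 1: 0.122875; 2: 0.105384; 3: 0.147157; 4: 0.0711811.
By total probability, P(3.6 < X < 5.4) = 0.35·0.122875 + 0.29·0.105384 + 0.15·0.147157 + 0.21·0.0711811 = 0.110589.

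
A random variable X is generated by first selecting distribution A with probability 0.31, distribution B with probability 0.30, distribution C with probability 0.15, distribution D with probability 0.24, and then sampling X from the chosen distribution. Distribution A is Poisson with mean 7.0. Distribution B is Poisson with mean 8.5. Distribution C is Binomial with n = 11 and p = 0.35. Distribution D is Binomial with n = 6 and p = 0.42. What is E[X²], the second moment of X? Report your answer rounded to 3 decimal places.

For each component E[X²] = Var + (mean)², giving A: 56; B: 80.75; C: 17.325; D: 7.812.
Overall E[X²] = 0.31·56 + 0.3·80.75 + 0.15·17.325 + 0.24·7.812 = 46.0586.

46.059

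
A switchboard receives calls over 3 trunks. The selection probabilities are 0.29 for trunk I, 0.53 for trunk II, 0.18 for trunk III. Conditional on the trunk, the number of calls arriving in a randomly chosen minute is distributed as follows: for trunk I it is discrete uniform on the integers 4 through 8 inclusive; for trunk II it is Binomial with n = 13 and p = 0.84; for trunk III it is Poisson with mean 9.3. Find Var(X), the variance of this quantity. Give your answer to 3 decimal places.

Per component, I: μ=6, E[X²]=38; II: μ=10.92, E[X²]=120.994; III: μ=9.3, E[X²]=95.79.
E[X] = 0.29·6 + 0.53·10.92 + 0.18·9.3 = 9.2016.
E[X²] = 0.29·38 + 0.53·120.994 + 0.18·95.79 = 92.3888.
Var(X) = E[X²] − (E[X])² = 92.3888 − 84.6694 = 7.71937.

7.719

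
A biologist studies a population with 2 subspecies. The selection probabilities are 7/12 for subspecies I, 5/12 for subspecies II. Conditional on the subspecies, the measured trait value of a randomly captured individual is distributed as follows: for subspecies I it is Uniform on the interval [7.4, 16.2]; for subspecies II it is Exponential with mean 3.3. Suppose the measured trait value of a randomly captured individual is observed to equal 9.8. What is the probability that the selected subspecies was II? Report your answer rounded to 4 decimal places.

0.0890

Likelihoods f(9.8 | ·): I: 0.113636; II: 0.0155512.
Posterior ∝ prior × likelihood. Numerator for II: 0.416667·0.0155512 = 0.00647965.
Normalizing constant: 0.583333·0.113636 + 0.416667·0.0155512 = 0.0727675.
P(II | observation) = 0.00647965 / 0.0727675 = 0.0890459.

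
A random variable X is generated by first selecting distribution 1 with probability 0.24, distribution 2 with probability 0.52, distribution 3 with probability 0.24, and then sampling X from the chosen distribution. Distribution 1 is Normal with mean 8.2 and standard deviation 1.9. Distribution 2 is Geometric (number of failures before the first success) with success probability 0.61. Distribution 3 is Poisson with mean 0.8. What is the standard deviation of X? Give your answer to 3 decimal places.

3.449

Per component, 1: μ=8.2, E[X²]=70.85; 2: μ=0.639344, E[X²]=1.45687; 3: μ=0.8, E[X²]=1.44.
E[X] = 0.24·8.2 + 0.52·0.639344 + 0.24·0.8 = 2.49246.
E[X²] = 0.24·70.85 + 0.52·1.45687 + 0.24·1.44 = 18.1072.
Var(X) = E[X²] − (E[X])² = 18.1072 − 6.21235 = 11.8948.
SD(X) = √11.8948 = 3.44889.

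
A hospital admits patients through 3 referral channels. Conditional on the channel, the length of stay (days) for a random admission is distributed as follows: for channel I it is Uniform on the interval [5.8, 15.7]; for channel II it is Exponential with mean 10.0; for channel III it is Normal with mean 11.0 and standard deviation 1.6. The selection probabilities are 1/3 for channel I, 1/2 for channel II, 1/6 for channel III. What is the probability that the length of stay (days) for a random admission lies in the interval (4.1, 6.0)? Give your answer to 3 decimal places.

0.064

Conditional on each channel, P(4.1 < X < 6.0): I: 0.020202; II: 0.114839; III: 0.000880954.
By total probability, P(4.1 < X < 6.0) = 0.333333·0.020202 + 0.5·0.114839 + 0.166667·0.000880954 = 0.0643001.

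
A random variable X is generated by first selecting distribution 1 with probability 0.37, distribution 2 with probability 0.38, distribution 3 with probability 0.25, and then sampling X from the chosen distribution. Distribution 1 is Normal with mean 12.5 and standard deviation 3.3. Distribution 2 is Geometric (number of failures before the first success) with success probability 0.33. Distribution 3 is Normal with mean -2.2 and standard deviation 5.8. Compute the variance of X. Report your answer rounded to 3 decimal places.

Per component, 1: μ=12.5, E[X²]=167.14; 2: μ=2.0303, E[X²]=10.2746; 3: μ=-2.2, E[X²]=38.48.
E[X] = 0.37·12.5 + 0.38·2.0303 + 0.25·-2.2 = 4.84652.
E[X²] = 0.37·167.14 + 0.38·10.2746 + 0.25·38.48 = 75.3661.
Var(X) = E[X²] − (E[X])² = 75.3661 − 23.4887 = 51.8774.

51.877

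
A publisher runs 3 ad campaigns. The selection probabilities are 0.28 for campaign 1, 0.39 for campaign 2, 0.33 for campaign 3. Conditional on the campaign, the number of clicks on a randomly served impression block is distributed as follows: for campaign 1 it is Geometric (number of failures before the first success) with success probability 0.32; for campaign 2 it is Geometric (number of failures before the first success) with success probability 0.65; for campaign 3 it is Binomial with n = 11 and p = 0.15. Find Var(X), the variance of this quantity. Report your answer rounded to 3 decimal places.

Per component, 1: μ=2.125, E[X²]=11.1562; 2: μ=0.538462, E[X²]=1.11834; 3: μ=1.65, E[X²]=4.125.
E[X] = 0.28·2.125 + 0.39·0.538462 + 0.33·1.65 = 1.3495.
E[X²] = 0.28·11.1562 + 0.39·1.11834 + 0.33·4.125 = 4.92115.
Var(X) = E[X²] − (E[X])² = 4.92115 − 1.82115 = 3.1.

3.100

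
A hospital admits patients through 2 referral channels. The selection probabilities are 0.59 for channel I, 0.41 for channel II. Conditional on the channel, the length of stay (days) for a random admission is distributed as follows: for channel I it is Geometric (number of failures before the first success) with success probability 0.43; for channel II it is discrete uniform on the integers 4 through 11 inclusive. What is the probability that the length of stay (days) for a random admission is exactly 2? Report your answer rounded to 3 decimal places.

0.082

Conditional on each channel, P(X = 2): I: 0.139707; II: 0.
By total probability, P(X = 2) = 0.59·0.139707 + 0.41·0 = 0.0824271.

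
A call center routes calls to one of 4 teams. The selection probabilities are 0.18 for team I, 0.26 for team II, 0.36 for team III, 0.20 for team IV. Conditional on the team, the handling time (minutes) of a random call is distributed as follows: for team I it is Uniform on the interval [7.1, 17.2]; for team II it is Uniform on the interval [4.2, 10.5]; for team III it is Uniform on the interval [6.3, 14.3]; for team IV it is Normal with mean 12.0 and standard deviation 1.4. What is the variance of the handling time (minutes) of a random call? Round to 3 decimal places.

Per component, I: μ=12.15, E[X²]=156.123; II: μ=7.35, E[X²]=57.33; III: μ=10.3, E[X²]=111.423; IV: μ=12, E[X²]=145.96.
E[X] = 0.18·12.15 + 0.26·7.35 + 0.36·10.3 + 0.2·12 = 10.206.
E[X²] = 0.18·156.123 + 0.26·57.33 + 0.36·111.423 + 0.2·145.96 = 112.312.
Var(X) = E[X²] − (E[X])² = 112.312 − 104.162 = 8.14996.

8.150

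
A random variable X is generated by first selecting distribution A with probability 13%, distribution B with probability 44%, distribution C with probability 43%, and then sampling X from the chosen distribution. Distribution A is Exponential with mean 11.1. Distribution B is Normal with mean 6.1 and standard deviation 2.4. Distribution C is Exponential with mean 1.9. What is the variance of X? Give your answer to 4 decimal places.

29.6029

Per component, A: μ=11.1, E[X²]=246.42; B: μ=6.1, E[X²]=42.97; C: μ=1.9, E[X²]=7.22.
E[X] = 0.13·11.1 + 0.44·6.1 + 0.43·1.9 = 4.944.
E[X²] = 0.13·246.42 + 0.44·42.97 + 0.43·7.22 = 54.046.
Var(X) = E[X²] − (E[X])² = 54.046 − 24.4431 = 29.6029.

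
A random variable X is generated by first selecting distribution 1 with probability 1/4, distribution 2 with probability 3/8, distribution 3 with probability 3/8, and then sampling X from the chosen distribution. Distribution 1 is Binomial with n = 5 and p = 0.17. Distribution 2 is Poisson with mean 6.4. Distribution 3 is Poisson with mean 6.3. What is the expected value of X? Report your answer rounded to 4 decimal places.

4.9750

Component means — 1: 0.85; 2: 6.4; 3: 6.3.
E[X] = 0.25·0.85 + 0.375·6.4 + 0.375·6.3 = 4.975.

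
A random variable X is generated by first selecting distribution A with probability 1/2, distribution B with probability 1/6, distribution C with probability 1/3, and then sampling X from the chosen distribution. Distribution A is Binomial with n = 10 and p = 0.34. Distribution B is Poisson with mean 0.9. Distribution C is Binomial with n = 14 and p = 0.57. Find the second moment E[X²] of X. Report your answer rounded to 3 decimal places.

29.558

For each component E[X²] = Var + (mean)², giving A: 13.804; B: 1.71; C: 67.1118.
Overall E[X²] = 0.5·13.804 + 0.166667·1.71 + 0.333333·67.1118 = 29.5576.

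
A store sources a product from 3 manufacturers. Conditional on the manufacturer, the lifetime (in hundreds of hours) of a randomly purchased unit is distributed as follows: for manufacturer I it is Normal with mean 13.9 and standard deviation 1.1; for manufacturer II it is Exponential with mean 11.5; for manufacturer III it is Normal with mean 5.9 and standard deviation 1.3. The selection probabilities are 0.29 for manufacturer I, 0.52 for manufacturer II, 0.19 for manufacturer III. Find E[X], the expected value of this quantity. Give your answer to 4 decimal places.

Component means — I: 13.9; II: 11.5; III: 5.9.
E[X] = 0.29·13.9 + 0.52·11.5 + 0.19·5.9 = 11.132.

11.1320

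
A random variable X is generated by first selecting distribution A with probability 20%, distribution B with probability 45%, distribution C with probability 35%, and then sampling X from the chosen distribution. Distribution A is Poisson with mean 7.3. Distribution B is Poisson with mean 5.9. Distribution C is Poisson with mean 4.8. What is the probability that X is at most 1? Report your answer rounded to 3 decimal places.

0.026

Conditional on each component, P(X ≤ 1): A: 0.00560697; B: 0.0189022; C: 0.0477325.
By total probability, P(X ≤ 1) = 0.2·0.00560697 + 0.45·0.0189022 + 0.35·0.0477325 = 0.0263338.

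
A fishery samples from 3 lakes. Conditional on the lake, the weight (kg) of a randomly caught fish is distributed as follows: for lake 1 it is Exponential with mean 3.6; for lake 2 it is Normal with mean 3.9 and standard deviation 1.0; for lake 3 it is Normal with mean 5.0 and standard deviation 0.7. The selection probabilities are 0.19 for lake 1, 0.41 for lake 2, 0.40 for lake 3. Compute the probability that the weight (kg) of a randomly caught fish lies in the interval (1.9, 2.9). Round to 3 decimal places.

0.083

Conditional on each lake, P(1.9 < X < 2.9): 1: 0.143075; 2: 0.135905; 3: 0.00134516.
By total probability, P(1.9 < X < 2.9) = 0.19·0.143075 + 0.41·0.135905 + 0.4·0.00134516 = 0.0834434.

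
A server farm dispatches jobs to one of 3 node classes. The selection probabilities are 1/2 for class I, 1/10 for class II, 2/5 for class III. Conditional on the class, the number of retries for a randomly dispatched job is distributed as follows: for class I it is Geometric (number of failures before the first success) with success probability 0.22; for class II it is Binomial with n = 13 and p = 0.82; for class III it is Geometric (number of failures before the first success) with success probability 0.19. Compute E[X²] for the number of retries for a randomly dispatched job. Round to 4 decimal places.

42.1433

For each component E[X²] = Var + (mean)², giving I: 28.686; II: 115.554; III: 40.6122.
Overall E[X²] = 0.5·28.686 + 0.1·115.554 + 0.4·40.6122 = 42.1433.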